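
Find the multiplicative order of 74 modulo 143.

30

Since 74 ∈ (Z/143Z)^×, its order divides φ(143) = φ(11·13) = (11−1)·(13−1) = 10·12 = 120 = 2^3 · 3 · 5.
Divisors of 120: 1, 2, 3, 4, 5, 6, 8, 10, 12, 15, 20, 24, 30, 40, 60, 120.
Evaluate successive powers at the divisors of 120:
74^1 ≡ 74 (mod 143)
74^2 ≡ 42 (mod 143)
74^3 ≡ 105 (mod 143)
74^4 ≡ 48 (mod 143)
74^5 ≡ 120 (mod 143)
74^6 ≡ 14 (mod 143)
74^8 ≡ 16 (mod 143)
74^10 ≡ 100 (mod 143)
74^12 ≡ 53 (mod 143)
74^15 ≡ 131 (mod 143)
74^20 ≡ 133 (mod 143)
74^24 ≡ 92 (mod 143)
74^30 ≡ 1 (mod 143) ✓
Therefore the multiplicative order of 74 modulo 143 is 30.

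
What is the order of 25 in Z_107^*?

ord(25) | φ(107) = 107 − 1 = 106 = 2 · 53.
Divisors of 106: 1, 2, 53, 106.
Test each divisor d:
25^1 ≡ 25 (mod 107)
25^2 ≡ 90 (mod 107)
25^53 ≡ 1 (mod 107) ✓
So ord_107(25) = 53.

53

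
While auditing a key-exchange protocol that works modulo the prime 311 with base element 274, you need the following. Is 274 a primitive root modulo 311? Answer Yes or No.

φ(311) = 311 − 1 = 310 = 2 · 5 · 31.
It suffices to check that the order of 274 is not a proper divisor of 310: compute 274^(310/q) for q ∈ {2, 5, 31}.
274^155 ≡ 1 (mod 311)  [q = 2: ≡ 1 ✗]
274^62 ≡ 216 (mod 311)  [q = 5: ≢ 1 ✓]
274^10 ≡ 265 (mod 311)  [q = 31: ≢ 1 ✓]
Since 274^155 ≡ 1, the order of 274 divides 155 < 310, so 274 is not a primitive root.

No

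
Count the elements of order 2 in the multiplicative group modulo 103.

φ(103) = 103 − 1 = 102 = 2 · 3 · 17.
In a cyclic group of order 102, there are φ(d) elements of order d for each divisor d of 102, and zero for non-divisors.
2 | 102, and φ(2) = 2 − 1 = 1.

1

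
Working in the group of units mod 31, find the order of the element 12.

ord(12) | φ(31) = 31 − 1 = 30 = 2 · 3 · 5.
Divisors of 30: 1, 2, 3, 5, 6, 10, 15, 30.
Test each divisor d:
12^1 ≡ 12 (mod 31)
12^2 ≡ 20 (mod 31)
12^3 ≡ 23 (mod 31)
12^5 ≡ 26 (mod 31)
12^6 ≡ 2 (mod 31)
12^10 ≡ 25 (mod 31)
12^15 ≡ 30 (mod 31)
12^30 ≡ 1 (mod 31) ✓
Therefore the multiplicative order of 12 modulo 31 is 30.

30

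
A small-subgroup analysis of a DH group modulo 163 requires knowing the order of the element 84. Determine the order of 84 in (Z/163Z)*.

Since 84 ∈ (Z/163Z)^×, its order divides φ(163) = 163 − 1 = 162 = 2 · 3^4.
Divisors of 162: 1, 2, 3, 6, 9, 18, 27, 54, 81, 162.
Check 84^d mod 163 for each divisor in increasing order:
84^1 ≡ 84 (mod 163)
84^2 ≡ 47 (mod 163)
84^3 ≡ 36 (mod 163)
84^6 ≡ 155 (mod 163)
84^9 ≡ 38 (mod 163)
84^18 ≡ 140 (mod 163)
84^27 ≡ 104 (mod 163)
84^54 ≡ 58 (mod 163)
84^81 ≡ 1 (mod 163) ✓
Hence ord(84) = 81.

81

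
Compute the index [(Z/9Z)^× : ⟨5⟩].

By Lagrange's theorem, ord_9(5) divides φ(9) = φ(3^2) = 3·(3−1) = 6 = 2 · 3.
Divisors of 6: 1, 2, 3, 6.
Check 5^d mod 9 for each divisor in increasing order:
5^1 ≡ 5 (mod 9)
5^2 ≡ 7 (mod 9)
5^3 ≡ 8 (mod 9)
5^6 ≡ 1 (mod 9) ✓
Thus |⟨5⟩| = ord(5) = 6.
[(Z/9Z)^× : ⟨5⟩] = 6/6 = 1.

1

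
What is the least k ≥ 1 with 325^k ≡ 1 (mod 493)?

Since 325 ∈ (Z/493Z)^×, its order divides φ(493) = φ(17·29) = (17−1)·(29−1) = 16·28 = 448 = 2^6 · 7.
Divisors of 448: 1, 2, 4, 7, 8, 14, 16, 28, 32, 56, 64, 112, 224, 448.
Evaluate successive powers at the divisors of 448:
325^1 ≡ 325 (mod 493)
325^2 ≡ 123 (mod 493)
325^4 ≡ 339 (mod 493)
325^7 ≡ 434 (mod 493)
325^8 ≡ 52 (mod 493)
325^14 ≡ 30 (mod 493)
325^16 ≡ 239 (mod 493)
325^28 ≡ 407 (mod 493)
325^32 ≡ 426 (mod 493)
325^56 ≡ 1 (mod 493) ✓
The smallest such exponent is 56, so the order of 325 is 56.

56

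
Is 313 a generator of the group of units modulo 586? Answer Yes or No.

Yes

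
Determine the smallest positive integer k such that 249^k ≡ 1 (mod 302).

By Lagrange's theorem, ord_302(249) divides φ(302) = φ(2)·φ(151) = 1·150 = 150 = 2 · 3 · 5^2.
Divisors of 150: 1, 2, 3, 5, 6, 10, 15, 25, 30, 50, 75, 150.
Test each divisor d:
249^1 ≡ 249 (mod 302)
249^2 ≡ 91 (mod 302)
249^3 ≡ 9 (mod 302)
249^5 ≡ 215 (mod 302)
249^6 ≡ 81 (mod 302)
249^10 ≡ 19 (mod 302)
249^15 ≡ 159 (mod 302)
249^25 ≡ 1 (mod 302) ✓
The smallest such exponent is 25, so the order of 249 is 25.

25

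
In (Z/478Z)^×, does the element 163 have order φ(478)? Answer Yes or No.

φ(478) = φ(2)·φ(239) = 1·238 = 238 = 2 · 7 · 17.
163 is a primitive root mod 478 iff 163^(φ(478)/q) ≢ 1 for every prime q | φ(478), i.e. q ∈ {2, 7, 17}.
163^119 ≡ 1 (mod 478)  [q = 2: ≡ 1 ✗]
163^34 ≡ 1 (mod 478)  [q = 7: ≡ 1 ✗]
163^14 ≡ 371 (mod 478)  [q = 17: ≢ 1 ✓]
163^119 ≡ 1 shows ord(163) | 119, strictly less than φ(478); not a primitive root.

No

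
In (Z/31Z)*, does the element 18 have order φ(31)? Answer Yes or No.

No

φ(31) = 31 − 1 = 30 = 2 · 3 · 5.
18 is a primitive root mod 31 iff 18^(φ(31)/q) ≢ 1 for every prime q | φ(31), i.e. q ∈ {2, 3, 5}.
18^15 ≡ 1 (mod 31)  [q = 2: ≡ 1 ✗]
18^10 ≡ 5 (mod 31)  [q = 3: ≢ 1 ✓]
18^6 ≡ 16 (mod 31)  [q = 5: ≢ 1 ✓]
The check at q = 2 fails, so 18 generates a proper subgroup.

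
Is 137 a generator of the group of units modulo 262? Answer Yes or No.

Yes

φ(262) = φ(2)·φ(131) = 1·130 = 130 = 2 · 5 · 13.
137 is a primitive root mod 262 iff 137^(φ(262)/q) ≢ 1 for every prime q | φ(262), i.e. q ∈ {2, 5, 13}.
137^65 ≡ 261 (mod 262)  [q = 2: ≢ 1 ✓]
137^26 ≡ 61 (mod 262)  [q = 5: ≢ 1 ✓]
137^10 ≡ 113 (mod 262)  [q = 13: ≢ 1 ✓]
None equal 1, so ord_262(137) = 130: 137 is a primitive root.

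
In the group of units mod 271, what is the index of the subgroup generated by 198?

2

Since 198 ∈ (Z/271Z)^×, its order divides φ(271) = 271 − 1 = 270 = 2 · 3^3 · 5.
Divisors of 270: 1, 2, 3, 5, 6, 9, 10, 15, 18, 27, 30, 45, 54, 90, 135, 270.
Test each divisor d:
198^1 ≡ 198 (mod 271)
198^2 ≡ 180 (mod 271)
198^3 ≡ 139 (mod 271)
198^5 ≡ 88 (mod 271)
198^6 ≡ 80 (mod 271)
198^9 ≡ 9 (mod 271)
198^10 ≡ 156 (mod 271)
198^15 ≡ 178 (mod 271)
198^18 ≡ 81 (mod 271)
198^27 ≡ 187 (mod 271)
198^30 ≡ 248 (mod 271)
198^45 ≡ 242 (mod 271)
198^54 ≡ 10 (mod 271)
198^90 ≡ 28 (mod 271)
198^135 ≡ 1 (mod 271) ✓
The order of 198 is 135, so the subgroup it generates has 135 elements.
[(Z/271Z)^× : ⟨198⟩] = 270/135 = 2.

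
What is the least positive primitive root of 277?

5

φ(277) = 277 − 1 = 276 = 2^2 · 3 · 23.
Test candidates g = 2, 3, … against the prime factors q ∈ {2, 3, 23} of φ(277): g is a generator iff g^(276/q) ≢ 1 for every such q.
g = 2: 2^138 ≡ 276; 2^92 ≡ 1 — hits 1, so not a primitive root.
g = 3: 3^138 ≡ 1 — hits 1, so not a primitive root.
g = 4: 4^138 ≡ 1 — hits 1, so not a primitive root.
g = 5: 5^138 ≡ 276; 5^92 ≡ 116; 5^12 ≡ 27 — none is 1, so 5 is a primitive root.
So 5 is the smallest generator of (Z/277Z)^×.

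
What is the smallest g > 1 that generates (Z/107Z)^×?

2

φ(107) = 107 − 1 = 106 = 2 · 53.
g is a primitive root iff g^(106/q) ≢ 1 (mod 107) for each prime q ∈ {2, 53}.
g = 2: 2^53 ≡ 106; 2^2 ≡ 4 — none is 1, so 2 is a primitive root.
So 2 is the smallest generator of (Z/107Z)^×.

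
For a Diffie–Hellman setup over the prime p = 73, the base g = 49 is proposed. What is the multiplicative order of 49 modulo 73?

By Lagrange's theorem, ord_73(49) divides φ(73) = 73 − 1 = 72 = 2^3 · 3^2.
Divisors of 72: 1, 2, 3, 4, 6, 8, 9, 12, 18, 24, 36, 72.
Check 49^d mod 73 for each divisor in increasing order:
49^1 ≡ 49
49^2 ≡ 65
49^3 ≡ 46
49^4 ≡ 64
49^6 ≡ 72
49^8 ≡ 8
49^9 ≡ 27
49^12 ≡ 1
Hence ord(49) = 12.

12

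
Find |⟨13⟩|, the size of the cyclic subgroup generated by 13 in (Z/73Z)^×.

ord(13) | φ(73) = 73 − 1 = 72 = 2^3 · 3^2.
Divisors of 72: 1, 2, 3, 4, 6, 8, 9, 12, 18, 24, 36, 72.
Check 13^d mod 73 for each divisor in increasing order:
13^1 ≡ 13
13^2 ≡ 23
13^3 ≡ 7
13^4 ≡ 18
13^6 ≡ 49
13^8 ≡ 32
13^9 ≡ 51
13^12 ≡ 65
13^18 ≡ 46
13^24 ≡ 64
13^36 ≡ 72
13^72 ≡ 1
Therefore the multiplicative order of 13 modulo 73 is 72.

72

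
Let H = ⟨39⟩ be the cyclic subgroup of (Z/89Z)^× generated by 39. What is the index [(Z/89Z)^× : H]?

8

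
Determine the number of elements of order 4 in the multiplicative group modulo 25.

2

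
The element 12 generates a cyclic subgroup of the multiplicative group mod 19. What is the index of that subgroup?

3

Since 12 ∈ (Z/19Z)^×, its order divides φ(19) = 19 − 1 = 18 = 2 · 3^2.
Divisors of 18: 1, 2, 3, 6, 9, 18.
Check 12^d mod 19 for each divisor in increasing order:
12^1 ≡ 12 (mod 19)
12^2 ≡ 11 (mod 19)
12^3 ≡ 18 (mod 19)
12^6 ≡ 1 (mod 19) ✓
Thus |⟨12⟩| = ord(12) = 6.
The index is φ(19) / ord(12) = 18 / 6 = 3.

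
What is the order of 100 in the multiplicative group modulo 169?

By Lagrange's theorem, ord_169(100) divides φ(169) = φ(13^2) = 13·(13−1) = 156 = 2^2 · 3 · 13.
Divisors of 156: 1, 2, 3, 4, 6, 12, 13, 26, 39, 52, 78, 156.
Evaluate successive powers at the divisors of 156:
100^1 ≡ 100 (mod 169)
100^2 ≡ 29 (mod 169)
100^3 ≡ 27 (mod 169)
100^4 ≡ 165 (mod 169)
100^6 ≡ 53 (mod 169)
100^12 ≡ 105 (mod 169)
100^13 ≡ 22 (mod 169)
100^26 ≡ 146 (mod 169)
100^39 ≡ 1 (mod 169) ✓
The smallest such exponent is 39, so the order of 100 is 39.

39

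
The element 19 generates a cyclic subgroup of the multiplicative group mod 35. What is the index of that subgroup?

4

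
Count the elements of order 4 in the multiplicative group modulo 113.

φ(113) = 113 − 1 = 112 = 2^4 · 7.
Since (Z/113Z)^× is cyclic of order 112, the number of elements of order d is φ(d) when d | 112 and 0 otherwise.
4 = 2^2 divides 112, and φ(4) = 2.

2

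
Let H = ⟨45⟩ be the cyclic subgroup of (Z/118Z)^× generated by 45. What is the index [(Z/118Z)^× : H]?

Since 45 ∈ (Z/118Z)^×, its order divides φ(118) = φ(2)·φ(59) = 1·58 = 58 = 2 · 29.
Divisors of 58: 1, 2, 29, 58.
Test each divisor d:
45^1 ≡ 45
45^2 ≡ 19
45^29 ≡ 1
Thus |⟨45⟩| = ord(45) = 29.
The index is φ(118) / ord(45) = 58 / 29 = 2.

2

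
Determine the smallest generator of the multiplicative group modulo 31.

3

φ(31) = 31 − 1 = 30 = 2 · 3 · 5.
g is a primitive root iff g^(30/q) ≢ 1 (mod 31) for each prime q ∈ {2, 3, 5}.
g = 2: 2^15 ≡ 1 — hits 1, so not a primitive root.
g = 3: 3^15 ≡ 30; 3^10 ≡ 25; 3^6 ≡ 16 — none is 1, so 3 is a primitive root.
Hence the least primitive root of 31 is 3.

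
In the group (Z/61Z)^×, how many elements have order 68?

0

φ(61) = 61 − 1 = 60 = 2^2 · 3 · 5.
Since (Z/61Z)^× is cyclic of order 60, the number of elements of order d is φ(d) when d | 60 and 0 otherwise.
Since 68 ∤ 60, the count is 0.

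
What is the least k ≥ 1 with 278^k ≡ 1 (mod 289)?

ord(278) | φ(289) = φ(17^2) = 17·(17−1) = 272 = 2^4 · 17.
Divisors of 272: 1, 2, 4, 8, 16, 17, 34, 68, 136, 272.
Check 278^d mod 289 for each divisor in increasing order:
278^1 ≡ 278
278^2 ≡ 121
278^4 ≡ 191
278^8 ≡ 67
278^16 ≡ 154
278^17 ≡ 40
278^34 ≡ 155
278^68 ≡ 38
278^136 ≡ 288
278^272 ≡ 1
The smallest such exponent is 272, so the order of 278 is 272.

272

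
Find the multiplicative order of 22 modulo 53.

52

ord(22) | φ(53) = 53 − 1 = 52 = 2^2 · 13.
Divisors of 52: 1, 2, 4, 13, 26, 52.
Compute 22^d (mod 53) for the divisors d until we hit 1:
22^1 ≡ 22 (mod 53)
22^2 ≡ 7 (mod 53)
22^4 ≡ 49 (mod 53)
22^13 ≡ 23 (mod 53)
22^26 ≡ 52 (mod 53)
22^52 ≡ 1 (mod 53) ✓
Hence ord(22) = 52.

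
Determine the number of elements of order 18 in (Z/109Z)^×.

6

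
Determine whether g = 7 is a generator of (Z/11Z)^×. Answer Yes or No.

Yes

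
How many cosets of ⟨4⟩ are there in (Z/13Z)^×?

2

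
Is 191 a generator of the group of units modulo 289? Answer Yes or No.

φ(289) = φ(17^2) = 17·(17−1) = 272 = 2^4 · 17.
An element g generates (Z/289Z)^× iff g^(272/q) ≢ 1 (mod 289) for each prime q ∈ {2, 17}.
191^136 ≡ 1 (mod 289)  [q = 2: ≡ 1 ✗]
191^16 ≡ 35 (mod 289)  [q = 17: ≢ 1 ✓]
191^136 ≡ 1 shows ord(191) | 136, strictly less than φ(289); not a primitive root.

No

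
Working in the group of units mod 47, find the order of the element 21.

Since 21 ∈ (Z/47Z)^×, its order divides φ(47) = 47 − 1 = 46 = 2 · 23.
Divisors of 46: 1, 2, 23, 46.
Test each divisor d:
21^1 ≡ 21 (mod 47)
21^2 ≡ 18 (mod 47)
21^23 ≡ 1 (mod 47) ✓
Therefore the multiplicative order of 21 modulo 47 is 23.

23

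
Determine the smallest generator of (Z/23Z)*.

φ(23) = 23 − 1 = 22 = 2 · 11.
g is a primitive root iff g^(22/q) ≢ 1 (mod 23) for each prime q ∈ {2, 11}.
g = 2: 2^11 ≡ 1 — hits 1, so not a primitive root.
g = 3: 3^11 ≡ 1 — hits 1, so not a primitive root.
g = 4: 4^11 ≡ 1 — hits 1, so not a primitive root.
g = 5: 5^11 ≡ 22; 5^2 ≡ 2 — none is 1, so 5 is a primitive root.
So 5 is the smallest generator of (Z/23Z)^×.

5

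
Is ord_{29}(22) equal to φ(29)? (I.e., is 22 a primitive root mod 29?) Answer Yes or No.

φ(29) = 29 − 1 = 28 = 2^2 · 7.
22 is a primitive root mod 29 iff 22^(φ(29)/q) ≢ 1 for every prime q | φ(29), i.e. q ∈ {2, 7}.
22^14 ≡ 1 (mod 29)  [q = 2: ≡ 1 ✗]
22^4 ≡ 23 (mod 29)  [q = 7: ≢ 1 ✓]
22^14 ≡ 1 shows ord(22) | 14, strictly less than φ(29); not a primitive root.

No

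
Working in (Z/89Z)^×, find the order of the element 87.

The order of 87 must divide φ(89) = 89 − 1 = 88 = 2^3 · 11.
Divisors of 88: 1, 2, 4, 8, 11, 22, 44, 88.
Check 87^d mod 89 for each divisor in increasing order:
87^1 ≡ 87 (mod 89)
87^2 ≡ 4 (mod 89)
87^4 ≡ 16 (mod 89)
87^8 ≡ 78 (mod 89)
87^11 ≡ 88 (mod 89)
87^22 ≡ 1 (mod 89) ✓
Therefore the multiplicative order of 87 modulo 89 is 22.

22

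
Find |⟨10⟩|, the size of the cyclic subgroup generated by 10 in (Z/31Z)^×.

15

By Lagrange's theorem, ord_31(10) divides φ(31) = 31 − 1 = 30 = 2 · 3 · 5.
Divisors of 30: 1, 2, 3, 5, 6, 10, 15, 30.
Compute 10^d (mod 31) for the divisors d until we hit 1:
10^1 ≡ 10 (mod 31)
10^2 ≡ 7 (mod 31)
10^3 ≡ 8 (mod 31)
10^5 ≡ 25 (mod 31)
10^6 ≡ 2 (mod 31)
10^10 ≡ 5 (mod 31)
10^15 ≡ 1 (mod 31) ✓
So ord_31(10) = 15.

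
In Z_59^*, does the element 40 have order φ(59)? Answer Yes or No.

φ(59) = 59 − 1 = 58 = 2 · 29.
40 is a primitive root mod 59 iff 40^(φ(59)/q) ≢ 1 for every prime q | φ(59), i.e. q ∈ {2, 29}.
40^29 ≡ 58 (mod 59)  [q = 2: ≢ 1 ✓]
40^2 ≡ 7 (mod 59)  [q = 29: ≢ 1 ✓]
All checks pass, so 40 has order 58 and is a primitive root modulo 59.

Yes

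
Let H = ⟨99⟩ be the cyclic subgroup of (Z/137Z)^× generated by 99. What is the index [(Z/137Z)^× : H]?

4

ord(99) | φ(137) = 137 − 1 = 136 = 2^3 · 17.
Divisors of 136: 1, 2, 4, 8, 17, 34, 68, 136.
Compute 99^d (mod 137) for the divisors d until we hit 1:
99^1 ≡ 99 (mod 137)
99^2 ≡ 74 (mod 137)
99^4 ≡ 133 (mod 137)
99^8 ≡ 16 (mod 137)
99^17 ≡ 136 (mod 137)
99^34 ≡ 1 (mod 137) ✓
So ord_137(99) = 34, hence |⟨99⟩| = 34.
The index is φ(137) / ord(99) = 136 / 34 = 4.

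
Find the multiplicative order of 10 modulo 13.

6

ord(10) | φ(13) = 13 − 1 = 12 = 2^2 · 3.
Divisors of 12: 1, 2, 3, 4, 6, 12.
Evaluate successive powers at the divisors of 12:
10^1 ≡ 10
10^2 ≡ 9
10^3 ≡ 12
10^4 ≡ 3
10^6 ≡ 1
Hence ord(10) = 6.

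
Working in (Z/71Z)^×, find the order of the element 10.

ord(10) | φ(71) = 71 − 1 = 70 = 2 · 5 · 7.
Divisors of 70: 1, 2, 5, 7, 10, 14, 35, 70.
Test each divisor d:
10^1 ≡ 10 (mod 71)
10^2 ≡ 29 (mod 71)
10^5 ≡ 32 (mod 71)
10^7 ≡ 5 (mod 71)
10^10 ≡ 30 (mod 71)
10^14 ≡ 25 (mod 71)
10^35 ≡ 1 (mod 71) ✓
Therefore the multiplicative order of 10 modulo 71 is 35.

35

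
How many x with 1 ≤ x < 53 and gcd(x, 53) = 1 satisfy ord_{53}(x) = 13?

12

φ(53) = 53 − 1 = 52 = 2^2 · 13.
Since (Z/53Z)^× is cyclic of order 52, the number of elements of order d is φ(d) when d | 52 and 0 otherwise.
13 | 52, and φ(13) = 13 − 1 = 12.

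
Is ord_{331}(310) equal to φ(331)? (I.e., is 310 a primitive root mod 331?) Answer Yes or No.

Yes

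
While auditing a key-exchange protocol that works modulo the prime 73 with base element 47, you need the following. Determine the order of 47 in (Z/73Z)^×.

ord(47) | φ(73) = 73 − 1 = 72 = 2^3 · 3^2.
Divisors of 72: 1, 2, 3, 4, 6, 8, 9, 12, 18, 24, 36, 72.
Evaluate successive powers at the divisors of 72:
47^1 ≡ 47 (mod 73)
47^2 ≡ 19 (mod 73)
47^3 ≡ 17 (mod 73)
47^4 ≡ 69 (mod 73)
47^6 ≡ 70 (mod 73)
47^8 ≡ 16 (mod 73)
47^9 ≡ 22 (mod 73)
47^12 ≡ 9 (mod 73)
47^18 ≡ 46 (mod 73)
47^24 ≡ 8 (mod 73)
47^36 ≡ 72 (mod 73)
47^72 ≡ 1 (mod 73) ✓
Hence ord(47) = 72.

72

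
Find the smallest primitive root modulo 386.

5

φ(386) = φ(2)·φ(193) = 1·192 = 192 = 2^6 · 3.
Test candidates g = 2, 3, … against the prime factors q ∈ {2, 3} of φ(386): g is a generator iff g^(192/q) ≢ 1 for every such q.
g = 2: gcd(2, 386) = 2 > 1, not a unit — skip.
g = 3: 3^96 ≡ 1 — hits 1, so not a primitive root.
g = 4: gcd(4, 386) = 2 > 1, not a unit — skip.
g = 5: 5^96 ≡ 385; 5^64 ≡ 277 — none is 1, so 5 is a primitive root.
The smallest primitive root modulo 386 is 5.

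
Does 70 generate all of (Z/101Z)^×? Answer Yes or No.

φ(101) = 101 − 1 = 100 = 2^2 · 5^2.
70 is a primitive root mod 101 iff 70^(φ(101)/q) ≢ 1 for every prime q | φ(101), i.e. q ∈ {2, 5}.
70^50 ≡ 1 (mod 101)  [q = 2: ≡ 1 ✗]
70^20 ≡ 84 (mod 101)  [q = 5: ≢ 1 ✓]
Since 70^50 ≡ 1, the order of 70 divides 50 < 100, so 70 is not a primitive root.

No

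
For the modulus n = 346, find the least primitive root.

3

φ(346) = φ(2)·φ(173) = 1·172 = 172 = 2^2 · 43.
g is a primitive root iff g^(172/q) ≢ 1 (mod 346) for each prime q ∈ {2, 43}.
g = 2: gcd(2, 346) = 2 > 1, not a unit — skip.
g = 3: 3^86 ≡ 345; 3^4 ≡ 81 — none is 1, so 3 is a primitive root.
Hence the least primitive root of 346 is 3.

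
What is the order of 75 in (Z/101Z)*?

100

By Lagrange's theorem, ord_101(75) divides φ(101) = 101 − 1 = 100 = 2^2 · 5^2.
Divisors of 100: 1, 2, 4, 5, 10, 20, 25, 50, 100.
Evaluate successive powers at the divisors of 100:
75^1 ≡ 75 (mod 101)
75^2 ≡ 70 (mod 101)
75^4 ≡ 52 (mod 101)
75^5 ≡ 62 (mod 101)
75^10 ≡ 6 (mod 101)
75^20 ≡ 36 (mod 101)
75^25 ≡ 10 (mod 101)
75^50 ≡ 100 (mod 101)
75^100 ≡ 1 (mod 101) ✓
Therefore the multiplicative order of 75 modulo 101 is 100.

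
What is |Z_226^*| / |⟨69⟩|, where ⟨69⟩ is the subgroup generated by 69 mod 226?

14

ord(69) | φ(226) = φ(2)·φ(113) = 1·112 = 112 = 2^4 · 7.
Divisors of 112: 1, 2, 4, 7, 8, 14, 16, 28, 56, 112.
Test each divisor d:
69^1 ≡ 69
69^2 ≡ 15
69^4 ≡ 225
69^7 ≡ 95
69^8 ≡ 1
The order of 69 is 8, so the subgroup it generates has 8 elements.
Index = |(Z/226Z)^×| / |⟨69⟩| = 112 / 8 = 14.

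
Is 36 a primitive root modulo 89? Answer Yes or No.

No

φ(89) = 89 − 1 = 88 = 2^3 · 11.
An element g generates (Z/89Z)^× iff g^(88/q) ≢ 1 (mod 89) for each prime q ∈ {2, 11}.
36^44 ≡ 1 (mod 89)  [q = 2: ≡ 1 ✗]
36^8 ≡ 64 (mod 89)  [q = 11: ≢ 1 ✓]
36^44 ≡ 1 shows ord(36) | 44, strictly less than φ(89); not a primitive root.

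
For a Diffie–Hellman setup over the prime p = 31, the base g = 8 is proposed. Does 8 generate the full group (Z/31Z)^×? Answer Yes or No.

No

φ(31) = 31 − 1 = 30 = 2 · 3 · 5.
8 is a primitive root mod 31 iff 8^(φ(31)/q) ≢ 1 for every prime q | φ(31), i.e. q ∈ {2, 3, 5}.
8^15 ≡ 1 (mod 31)  [q = 2: ≡ 1 ✗]
8^10 ≡ 1 (mod 31)  [q = 3: ≡ 1 ✗]
8^6 ≡ 8 (mod 31)  [q = 5: ≢ 1 ✓]
The check at q = 2 fails, so 8 generates a proper subgroup.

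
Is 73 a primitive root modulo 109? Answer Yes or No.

φ(109) = 109 − 1 = 108 = 2^2 · 3^3.
73 is a primitive root mod 109 iff 73^(φ(109)/q) ≢ 1 for every prime q | φ(109), i.e. q ∈ {2, 3}.
73^54 ≡ 1 (mod 109)  [q = 2: ≡ 1 ✗]
73^36 ≡ 45 (mod 109)  [q = 3: ≢ 1 ✓]
Since 73^54 ≡ 1, the order of 73 divides 54 < 108, so 73 is not a primitive root.

No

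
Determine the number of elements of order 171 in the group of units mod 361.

φ(361) = φ(19^2) = 19·(19−1) = 342 = 2 · 3^2 · 19.
(Z/361Z)^× is cyclic (|G| = 342); a cyclic group of order m has exactly φ(d) elements of each order d | m, and none otherwise.
171 = 3^2 · 19 divides 342, and φ(171) = 108.

108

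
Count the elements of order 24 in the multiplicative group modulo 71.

φ(71) = 71 − 1 = 70 = 2 · 5 · 7.
Since (Z/71Z)^× is cyclic of order 70, the number of elements of order d is φ(d) when d | 70 and 0 otherwise.
Here 70 is not a multiple of 24, so there are no elements of order 24.

0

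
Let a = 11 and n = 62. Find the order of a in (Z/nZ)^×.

30

Since 11 ∈ (Z/62Z)^×, its order divides φ(62) = φ(2)·φ(31) = 1·30 = 30 = 2 · 3 · 5.
Divisors of 30: 1, 2, 3, 5, 6, 10, 15, 30.
Check 11^d mod 62 for each divisor in increasing order:
11^1 ≡ 11 (mod 62)
11^2 ≡ 59 (mod 62)
11^3 ≡ 29 (mod 62)
11^5 ≡ 37 (mod 62)
11^6 ≡ 35 (mod 62)
11^10 ≡ 5 (mod 62)
11^15 ≡ 61 (mod 62)
11^30 ≡ 1 (mod 62) ✓
The smallest such exponent is 30, so the order of 11 is 30.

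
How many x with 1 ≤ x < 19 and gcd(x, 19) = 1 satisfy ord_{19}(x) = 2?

1

φ(19) = 19 − 1 = 18 = 2 · 3^2.
In a cyclic group of order 18, there are φ(d) elements of order d for each divisor d of 18, and zero for non-divisors.
2 | 18, and φ(2) = 2 − 1 = 1.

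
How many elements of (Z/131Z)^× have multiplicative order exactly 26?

12

φ(131) = 131 − 1 = 130 = 2 · 5 · 13.
(Z/131Z)^× is cyclic (|G| = 130); a cyclic group of order m has exactly φ(d) elements of each order d | m, and none otherwise.
26 = 2 · 13 divides 130, and φ(26) = 12.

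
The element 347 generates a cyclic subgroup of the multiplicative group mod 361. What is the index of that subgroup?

2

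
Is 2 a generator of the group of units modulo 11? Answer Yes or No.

Yes

φ(11) = 11 − 1 = 10 = 2 · 5.
2 is a primitive root mod 11 iff 2^(φ(11)/q) ≢ 1 for every prime q | φ(11), i.e. q ∈ {2, 5}.
2^5 ≡ 10 (mod 11)  [q = 2: ≢ 1 ✓]
2^2 ≡ 4 (mod 11)  [q = 5: ≢ 1 ✓]
All checks pass, so 2 has order 10 and is a primitive root modulo 11.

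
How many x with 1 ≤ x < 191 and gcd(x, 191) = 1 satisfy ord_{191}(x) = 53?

0

φ(191) = 191 − 1 = 190 = 2 · 5 · 19.
Since (Z/191Z)^× is cyclic of order 190, the number of elements of order d is φ(d) when d | 190 and 0 otherwise.
53 does not divide 190, so no element of (Z/191Z)^× has order 53.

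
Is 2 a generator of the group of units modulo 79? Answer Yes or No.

φ(79) = 79 − 1 = 78 = 2 · 3 · 13.
Test 2^(78/q) mod 79 for each prime factor q of 78:
2^39 ≡ 1 (mod 79)  [q = 2: ≡ 1 ✗]
2^26 ≡ 23 (mod 79)  [q = 3: ≢ 1 ✓]
2^6 ≡ 64 (mod 79)  [q = 13: ≢ 1 ✓]
The check at q = 2 fails, so 2 generates a proper subgroup.

No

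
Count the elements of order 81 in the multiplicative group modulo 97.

0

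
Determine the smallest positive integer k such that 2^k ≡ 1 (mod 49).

21

The order of 2 must divide φ(49) = φ(7^2) = 7·(7−1) = 42 = 2 · 3 · 7.
Divisors of 42: 1, 2, 3, 6, 7, 14, 21, 42.
Evaluate successive powers at the divisors of 42:
2^1 ≡ 2
2^2 ≡ 4
2^3 ≡ 8
2^6 ≡ 15
2^7 ≡ 30
2^14 ≡ 18
2^21 ≡ 1
The smallest such exponent is 21, so the order of 2 is 21.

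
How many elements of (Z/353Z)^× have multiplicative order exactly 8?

φ(353) = 353 − 1 = 352 = 2^5 · 11.
(Z/353Z)^× is cyclic (|G| = 352); a cyclic group of order m has exactly φ(d) elements of each order d | m, and none otherwise.
8 = 2^3 divides 352, and φ(8) = 4.

4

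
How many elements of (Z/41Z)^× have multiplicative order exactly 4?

2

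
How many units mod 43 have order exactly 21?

φ(43) = 43 − 1 = 42 = 2 · 3 · 7.
(Z/43Z)^× is cyclic (|G| = 42); a cyclic group of order m has exactly φ(d) elements of each order d | m, and none otherwise.
21 = 3 · 7 divides 42, and φ(21) = 12.

12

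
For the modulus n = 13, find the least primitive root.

2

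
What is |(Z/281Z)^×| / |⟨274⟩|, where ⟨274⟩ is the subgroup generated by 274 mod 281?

14

Since 274 ∈ (Z/281Z)^×, its order divides φ(281) = 281 − 1 = 280 = 2^3 · 5 · 7.
Divisors of 280: 1, 2, 4, 5, 7, 8, 10, 14, 20, 28, 35, 40, 56, 70, 140, 280.
Evaluate successive powers at the divisors of 280:
274^1 ≡ 274 (mod 281)
274^2 ≡ 49 (mod 281)
274^4 ≡ 153 (mod 281)
274^5 ≡ 53 (mod 281)
274^7 ≡ 68 (mod 281)
274^8 ≡ 86 (mod 281)
274^10 ≡ 280 (mod 281)
274^14 ≡ 128 (mod 281)
274^20 ≡ 1 (mod 281) ✓
The order of 274 is 20, so the subgroup it generates has 20 elements.
[(Z/281Z)^× : ⟨274⟩] = 280/20 = 14.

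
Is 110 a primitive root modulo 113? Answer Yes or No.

Yes

φ(113) = 113 − 1 = 112 = 2^4 · 7.
It suffices to check that the order of 110 is not a proper divisor of 112: compute 110^(112/q) for q ∈ {2, 7}.
110^56 ≡ 112 (mod 113)  [q = 2: ≢ 1 ✓]
110^16 ≡ 49 (mod 113)  [q = 7: ≢ 1 ✓]
All checks pass, so 110 has order 112 and is a primitive root modulo 113.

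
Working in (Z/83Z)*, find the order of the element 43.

ord(43) | φ(83) = 83 − 1 = 82 = 2 · 41.
Divisors of 82: 1, 2, 41, 82.
Test each divisor d:
43^1 ≡ 43
43^2 ≡ 23
43^41 ≡ 82
43^82 ≡ 1
So ord_83(43) = 82.

82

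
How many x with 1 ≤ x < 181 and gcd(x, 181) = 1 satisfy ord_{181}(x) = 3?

φ(181) = 181 − 1 = 180 = 2^2 · 3^2 · 5.
In a cyclic group of order 180, there are φ(d) elements of order d for each divisor d of 180, and zero for non-divisors.
3 | 180, and φ(3) = 3 − 1 = 2.

2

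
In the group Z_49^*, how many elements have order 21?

12

φ(49) = φ(7^2) = 7·(7−1) = 42 = 2 · 3 · 7.
(Z/49Z)^× is cyclic (|G| = 42); a cyclic group of order m has exactly φ(d) elements of each order d | m, and none otherwise.
21 = 3 · 7 divides 42, and φ(21) = 12.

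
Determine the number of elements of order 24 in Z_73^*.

φ(73) = 73 − 1 = 72 = 2^3 · 3^2.
Since (Z/73Z)^× is cyclic of order 72, the number of elements of order d is φ(d) when d | 72 and 0 otherwise.
24 = 2^3 · 3 divides 72, and φ(24) = 8.

8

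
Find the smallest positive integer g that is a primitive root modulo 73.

5

φ(73) = 73 − 1 = 72 = 2^3 · 3^2.
g is a primitive root iff g^(72/q) ≢ 1 (mod 73) for each prime q ∈ {2, 3}.
g = 2: 2^36 ≡ 1 — hits 1, so not a primitive root.
g = 3: 3^36 ≡ 1 — hits 1, so not a primitive root.
g = 4: 4^36 ≡ 1 — hits 1, so not a primitive root.
g = 5: 5^36 ≡ 72; 5^24 ≡ 8 — none is 1, so 5 is a primitive root.
Hence the least primitive root of 73 is 5.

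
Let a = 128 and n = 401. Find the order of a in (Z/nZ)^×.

200

By Lagrange's theorem, ord_401(128) divides φ(401) = 401 − 1 = 400 = 2^4 · 5^2.
Divisors of 400: 1, 2, 4, 5, 8, 10, 16, 20, 25, 40, 50, 80, 100, 200, 400.
Compute 128^d (mod 401) for the divisors d until we hit 1:
128^1 ≡ 128
128^2 ≡ 344
128^4 ≡ 41
128^5 ≡ 35
128^8 ≡ 77
128^10 ≡ 22
128^16 ≡ 315
128^20 ≡ 83
128^25 ≡ 98
128^40 ≡ 72
128^50 ≡ 381
128^80 ≡ 372
128^100 ≡ 400
128^200 ≡ 1
So ord_401(128) = 200.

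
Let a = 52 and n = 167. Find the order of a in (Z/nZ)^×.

ord(52) | φ(167) = 167 − 1 = 166 = 2 · 83.
Divisors of 166: 1, 2, 83, 166.
Check 52^d mod 167 for each divisor in increasing order:
52^1 ≡ 52 (mod 167)
52^2 ≡ 32 (mod 167)
52^83 ≡ 166 (mod 167)
52^166 ≡ 1 (mod 167) ✓
Hence ord(52) = 166.

166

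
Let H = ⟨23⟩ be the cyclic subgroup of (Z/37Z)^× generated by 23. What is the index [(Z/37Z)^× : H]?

3

The order of 23 must divide φ(37) = 37 − 1 = 36 = 2^2 · 3^2.
Divisors of 36: 1, 2, 3, 4, 6, 9, 12, 18, 36.
Compute 23^d (mod 37) for the divisors d until we hit 1:
23^1 ≡ 23
23^2 ≡ 11
23^3 ≡ 31
23^4 ≡ 10
23^6 ≡ 36
23^9 ≡ 6
23^12 ≡ 1
The order of 23 is 12, so the subgroup it generates has 12 elements.
The index is φ(37) / ord(23) = 36 / 12 = 3.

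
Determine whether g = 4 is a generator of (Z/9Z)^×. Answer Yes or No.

φ(9) = φ(3^2) = 3·(3−1) = 6 = 2 · 3.
Test 4^(6/q) mod 9 for each prime factor q of 6:
4^3 ≡ 1 (mod 9)  [q = 2: ≡ 1 ✗]
4^2 ≡ 7 (mod 9)  [q = 3: ≢ 1 ✓]
The check at q = 2 fails, so 4 generates a proper subgroup.

No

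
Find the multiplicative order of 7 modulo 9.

ord(7) | φ(9) = φ(3^2) = 3·(3−1) = 6 = 2 · 3.
Divisors of 6: 1, 2, 3, 6.
Compute 7^d (mod 9) for the divisors d until we hit 1:
7^1 ≡ 7 (mod 9)
7^2 ≡ 4 (mod 9)
7^3 ≡ 1 (mod 9) ✓
The smallest such exponent is 3, so the order of 7 is 3.

3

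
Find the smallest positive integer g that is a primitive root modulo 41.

φ(41) = 41 − 1 = 40 = 2^3 · 5.
g is a primitive root iff g^(40/q) ≢ 1 (mod 41) for each prime q ∈ {2, 5}.
g = 2: 2^20 ≡ 1 — hits 1, so not a primitive root.
g = 3: 3^20 ≡ 40; 3^8 ≡ 1 — hits 1, so not a primitive root.
g = 4: 4^20 ≡ 1 — hits 1, so not a primitive root.
g = 5: 5^20 ≡ 1 — hits 1, so not a primitive root.
g = 6: 6^20 ≡ 40; 6^8 ≡ 10 — none is 1, so 6 is a primitive root.
So 6 is the smallest generator of (Z/41Z)^×.

6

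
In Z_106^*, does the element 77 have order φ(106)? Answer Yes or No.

No

φ(106) = φ(2)·φ(53) = 1·52 = 52 = 2^2 · 13.
77 is a primitive root mod 106 iff 77^(φ(106)/q) ≢ 1 for every prime q | φ(106), i.e. q ∈ {2, 13}.
77^26 ≡ 1 (mod 106)  [q = 2: ≡ 1 ✗]
77^4 ≡ 49 (mod 106)  [q = 13: ≢ 1 ✓]
Since 77^26 ≡ 1, the order of 77 divides 26 < 52, so 77 is not a primitive root.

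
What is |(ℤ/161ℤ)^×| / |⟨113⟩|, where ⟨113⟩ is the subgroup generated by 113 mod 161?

6

The order of 113 must divide φ(161) = φ(7·23) = (7−1)·(23−1) = 6·22 = 132 = 2^2 · 3 · 11.
Divisors of 132: 1, 2, 3, 4, 6, 11, 12, 22, 33, 44, 66, 132.
Check 113^d mod 161 for each divisor in increasing order:
113^1 ≡ 113 (mod 161)
113^2 ≡ 50 (mod 161)
113^3 ≡ 15 (mod 161)
113^4 ≡ 85 (mod 161)
113^6 ≡ 64 (mod 161)
113^11 ≡ 22 (mod 161)
113^12 ≡ 71 (mod 161)
113^22 ≡ 1 (mod 161) ✓
The order of 113 is 22, so the subgroup it generates has 22 elements.
[(Z/161Z)^× : ⟨113⟩] = 132/22 = 6.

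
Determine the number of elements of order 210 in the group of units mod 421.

φ(421) = 421 − 1 = 420 = 2^2 · 3 · 5 · 7.
(Z/421Z)^× is cyclic (|G| = 420); a cyclic group of order m has exactly φ(d) elements of each order d | m, and none otherwise.
210 = 2 · 3 · 5 · 7 divides 420, and φ(210) = 48.

48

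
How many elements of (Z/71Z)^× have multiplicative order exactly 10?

4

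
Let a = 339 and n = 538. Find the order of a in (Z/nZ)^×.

67

The order of 339 must divide φ(538) = φ(2)·φ(269) = 1·268 = 268 = 2^2 · 67.
Divisors of 268: 1, 2, 4, 67, 134, 268.
Check 339^d mod 538 for each divisor in increasing order:
339^1 ≡ 339 (mod 538)
339^2 ≡ 327 (mod 538)
339^4 ≡ 405 (mod 538)
339^67 ≡ 1 (mod 538) ✓
So ord_538(339) = 67.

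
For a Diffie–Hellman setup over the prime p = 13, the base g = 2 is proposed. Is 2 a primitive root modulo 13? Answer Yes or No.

φ(13) = 13 − 1 = 12 = 2^2 · 3.
2 is a primitive root mod 13 iff 2^(φ(13)/q) ≢ 1 for every prime q | φ(13), i.e. q ∈ {2, 3}.
2^6 ≡ 12 (mod 13)  [q = 2: ≢ 1 ✓]
2^4 ≡ 3 (mod 13)  [q = 3: ≢ 1 ✓]
None equal 1, so ord_13(2) = 12: 2 is a primitive root.

Yes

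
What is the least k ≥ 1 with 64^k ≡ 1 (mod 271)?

45

By Lagrange's theorem, ord_271(64) divides φ(271) = 271 − 1 = 270 = 2 · 3^3 · 5.
Divisors of 270: 1, 2, 3, 5, 6, 9, 10, 15, 18, 27, 30, 45, 54, 90, 135, 270.
Compute 64^d (mod 271) for the divisors d until we hit 1:
64^1 ≡ 64 (mod 271)
64^2 ≡ 31 (mod 271)
64^3 ≡ 87 (mod 271)
64^5 ≡ 258 (mod 271)
64^6 ≡ 252 (mod 271)
64^9 ≡ 244 (mod 271)
64^10 ≡ 169 (mod 271)
64^15 ≡ 242 (mod 271)
64^18 ≡ 187 (mod 271)
64^27 ≡ 100 (mod 271)
64^30 ≡ 28 (mod 271)
64^45 ≡ 1 (mod 271) ✓
Hence ord(64) = 45.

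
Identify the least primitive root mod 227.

2

φ(227) = 227 − 1 = 226 = 2 · 113.
g is a primitive root iff g^(226/q) ≢ 1 (mod 227) for each prime q ∈ {2, 113}.
g = 2: 2^113 ≡ 226; 2^2 ≡ 4 — none is 1, so 2 is a primitive root.
So 2 is the smallest generator of (Z/227Z)^×.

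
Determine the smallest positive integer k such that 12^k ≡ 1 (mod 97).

By Lagrange's theorem, ord_97(12) divides φ(97) = 97 − 1 = 96 = 2^5 · 3.
Divisors of 96: 1, 2, 3, 4, 6, 8, 12, 16, 24, 32, 48, 96.
Compute 12^d (mod 97) for the divisors d until we hit 1:
12^1 ≡ 12
12^2 ≡ 47
12^3 ≡ 79
12^4 ≡ 75
12^6 ≡ 33
12^8 ≡ 96
12^12 ≡ 22
12^16 ≡ 1
The smallest such exponent is 16, so the order of 12 is 16.

16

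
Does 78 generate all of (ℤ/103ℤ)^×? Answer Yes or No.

Yes

φ(103) = 103 − 1 = 102 = 2 · 3 · 17.
Test 78^(102/q) mod 103 for each prime factor q of 102:
78^51 ≡ 102 (mod 103)  [q = 2: ≢ 1 ✓]
78^34 ≡ 46 (mod 103)  [q = 3: ≢ 1 ✓]
78^6 ≡ 34 (mod 103)  [q = 17: ≢ 1 ✓]
Every test exponent gives a nontrivial residue, hence 78 generates the full group.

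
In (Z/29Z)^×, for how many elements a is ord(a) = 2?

φ(29) = 29 − 1 = 28 = 2^2 · 7.
Since (Z/29Z)^× is cyclic of order 28, the number of elements of order d is φ(d) when d | 28 and 0 otherwise.
2 | 28, and φ(2) = 2 − 1 = 1.

1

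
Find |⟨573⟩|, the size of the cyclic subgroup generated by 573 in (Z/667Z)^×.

154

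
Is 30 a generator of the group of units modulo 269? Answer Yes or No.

φ(269) = 269 − 1 = 268 = 2^2 · 67.
It suffices to check that the order of 30 is not a proper divisor of 268: compute 30^(268/q) for q ∈ {2, 67}.
30^134 ≡ 1 (mod 269)  [q = 2: ≡ 1 ✗]
30^4 ≡ 41 (mod 269)  [q = 67: ≢ 1 ✓]
Since 30^134 ≡ 1, the order of 30 divides 134 < 268, so 30 is not a primitive root.

No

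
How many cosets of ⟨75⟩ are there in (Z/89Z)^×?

ord(75) | φ(89) = 89 − 1 = 88 = 2^3 · 11.
Divisors of 88: 1, 2, 4, 8, 11, 22, 44, 88.
Test each divisor d:
75^1 ≡ 75 (mod 89)
75^2 ≡ 18 (mod 89)
75^4 ≡ 57 (mod 89)
75^8 ≡ 45 (mod 89)
75^11 ≡ 52 (mod 89)
75^22 ≡ 34 (mod 89)
75^44 ≡ 88 (mod 89)
75^88 ≡ 1 (mod 89) ✓
So ord_89(75) = 88, hence |⟨75⟩| = 88.
Index = |(Z/89Z)^×| / |⟨75⟩| = 88 / 88 = 1.

1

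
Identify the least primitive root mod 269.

2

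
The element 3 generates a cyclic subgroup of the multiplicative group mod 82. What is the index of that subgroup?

5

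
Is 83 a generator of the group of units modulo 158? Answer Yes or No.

φ(158) = φ(2)·φ(79) = 1·78 = 78 = 2 · 3 · 13.
An element g generates (Z/158Z)^× iff g^(78/q) ≢ 1 (mod 158) for each prime q ∈ {2, 3, 13}.
83^39 ≡ 1 (mod 158)  [q = 2: ≡ 1 ✗]
83^26 ≡ 55 (mod 158)  [q = 3: ≢ 1 ✓]
83^6 ≡ 67 (mod 158)  [q = 13: ≢ 1 ✓]
The check at q = 2 fails, so 83 generates a proper subgroup.

No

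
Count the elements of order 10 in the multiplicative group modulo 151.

4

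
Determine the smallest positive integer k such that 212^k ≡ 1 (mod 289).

136

Since 212 ∈ (Z/289Z)^×, its order divides φ(289) = φ(17^2) = 17·(17−1) = 272 = 2^4 · 17.
Divisors of 272: 1, 2, 4, 8, 16, 17, 34, 68, 136, 272.
Compute 212^d (mod 289) for the divisors d until we hit 1:
212^1 ≡ 212 (mod 289)
212^2 ≡ 149 (mod 289)
212^4 ≡ 237 (mod 289)
212^8 ≡ 103 (mod 289)
212^16 ≡ 205 (mod 289)
212^17 ≡ 110 (mod 289)
212^34 ≡ 251 (mod 289)
212^68 ≡ 288 (mod 289)
212^136 ≡ 1 (mod 289) ✓
So ord_289(212) = 136.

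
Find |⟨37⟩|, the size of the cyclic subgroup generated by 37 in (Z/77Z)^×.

15

Since 37 ∈ (Z/77Z)^×, its order divides φ(77) = φ(7·11) = (7−1)·(11−1) = 6·10 = 60 = 2^2 · 3 · 5.
Divisors of 60: 1, 2, 3, 4, 5, 6, 10, 12, 15, 20, 30, 60.
Test each divisor d:
37^1 ≡ 37
37^2 ≡ 60
37^3 ≡ 64
37^4 ≡ 58
37^5 ≡ 67
37^6 ≡ 15
37^10 ≡ 23
37^12 ≡ 71
37^15 ≡ 1
Hence ord(37) = 15.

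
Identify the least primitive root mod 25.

2

φ(25) = φ(5^2) = 5·(5−1) = 20 = 2^2 · 5.
g is a primitive root iff g^(20/q) ≢ 1 (mod 25) for each prime q ∈ {2, 5}.
g = 2: 2^10 ≡ 24; 2^4 ≡ 16 — none is 1, so 2 is a primitive root.
Hence the least primitive root of 25 is 2.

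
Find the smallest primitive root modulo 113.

3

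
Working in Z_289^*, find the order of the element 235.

272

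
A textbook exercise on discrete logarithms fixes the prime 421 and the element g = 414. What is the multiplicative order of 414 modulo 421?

35

By Lagrange's theorem, ord_421(414) divides φ(421) = 421 − 1 = 420 = 2^2 · 3 · 5 · 7.
Divisors of 420: 1, 2, 3, 4, 5, 6, 7, 10, 12, 14, 15, 20, 21, 28, 30, 35, 42, 60, 70, 84, 105, 140, 210, 420.
Check 414^d mod 421 for each divisor in increasing order:
414^1 ≡ 414 (mod 421)
414^2 ≡ 49 (mod 421)
414^3 ≡ 78 (mod 421)
414^4 ≡ 296 (mod 421)
414^5 ≡ 33 (mod 421)
414^6 ≡ 190 (mod 421)
414^7 ≡ 354 (mod 421)
414^10 ≡ 247 (mod 421)
414^12 ≡ 315 (mod 421)
414^14 ≡ 279 (mod 421)
414^15 ≡ 152 (mod 421)
414^20 ≡ 385 (mod 421)
414^21 ≡ 252 (mod 421)
414^28 ≡ 377 (mod 421)
414^30 ≡ 370 (mod 421)
414^35 ≡ 1 (mod 421) ✓
Therefore the multiplicative order of 414 modulo 421 is 35.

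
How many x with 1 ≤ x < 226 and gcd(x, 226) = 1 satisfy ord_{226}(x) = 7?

6

φ(226) = φ(2)·φ(113) = 1·112 = 112 = 2^4 · 7.
In a cyclic group of order 112, there are φ(d) elements of order d for each divisor d of 112, and zero for non-divisors.
7 | 112, and φ(7) = 7 − 1 = 6.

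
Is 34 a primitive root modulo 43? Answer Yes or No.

Yes

φ(43) = 43 − 1 = 42 = 2 · 3 · 7.
An element g generates (Z/43Z)^× iff g^(42/q) ≢ 1 (mod 43) for each prime q ∈ {2, 3, 7}.
34^21 ≡ 42 (mod 43)  [q = 2: ≢ 1 ✓]
34^14 ≡ 6 (mod 43)  [q = 3: ≢ 1 ✓]
34^6 ≡ 4 (mod 43)  [q = 7: ≢ 1 ✓]
All checks pass, so 34 has order 42 and is a primitive root modulo 43.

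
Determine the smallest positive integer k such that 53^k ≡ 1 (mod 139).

ord(53) | φ(139) = 139 − 1 = 138 = 2 · 3 · 23.
Divisors of 138: 1, 2, 3, 6, 23, 46, 69, 138.
Evaluate successive powers at the divisors of 138:
53^1 ≡ 53 (mod 139)
53^2 ≡ 29 (mod 139)
53^3 ≡ 8 (mod 139)
53^6 ≡ 64 (mod 139)
53^23 ≡ 43 (mod 139)
53^46 ≡ 42 (mod 139)
53^69 ≡ 138 (mod 139)
53^138 ≡ 1 (mod 139) ✓
So ord_139(53) = 138.

138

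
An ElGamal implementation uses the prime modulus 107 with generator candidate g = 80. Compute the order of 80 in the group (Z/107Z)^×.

106

Since 80 ∈ (Z/107Z)^×, its order divides φ(107) = 107 − 1 = 106 = 2 · 53.
Divisors of 106: 1, 2, 53, 106.
Check 80^d mod 107 for each divisor in increasing order:
80^1 ≡ 80
80^2 ≡ 87
80^53 ≡ 106
80^106 ≡ 1
The smallest such exponent is 106, so the order of 80 is 106.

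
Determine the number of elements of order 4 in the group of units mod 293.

φ(293) = 293 − 1 = 292 = 2^2 · 73.
In a cyclic group of order 292, there are φ(d) elements of order d for each divisor d of 292, and zero for non-divisors.
4 = 2^2 divides 292, and φ(4) = 2.

2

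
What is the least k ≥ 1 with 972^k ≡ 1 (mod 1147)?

ord(972) | φ(1147) = φ(31·37) = (31−1)·(37−1) = 30·36 = 1080 = 2^3 · 3^3 · 5.
Divisors of 1080: 1, 2, 3, 4, 5, 6, 8, 9, 10, 12, 15, 18, 20, 24, 27, 30, 36, 40, 45, 54, 60, 72, 90, 108, 120, 135, 180, 216, 270, 360, 540, 1080.
Check 972^d mod 1147 for each divisor in increasing order:
972^1 ≡ 972 (mod 1147)
972^2 ≡ 803 (mod 1147)
972^3 ≡ 556 (mod 1147)
972^4 ≡ 195 (mod 1147)
972^5 ≡ 285 (mod 1147)
972^6 ≡ 593 (mod 1147)
972^8 ≡ 174 (mod 1147)
972^9 ≡ 519 (mod 1147)
972^10 ≡ 935 (mod 1147)
972^12 ≡ 667 (mod 1147)
972^15 ≡ 371 (mod 1147)
972^18 ≡ 963 (mod 1147)
972^20 ≡ 211 (mod 1147)
972^24 ≡ 1000 (mod 1147)
972^27 ≡ 852 (mod 1147)
972^30 ≡ 1 (mod 1147) ✓
Hence ord(972) = 30.

30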